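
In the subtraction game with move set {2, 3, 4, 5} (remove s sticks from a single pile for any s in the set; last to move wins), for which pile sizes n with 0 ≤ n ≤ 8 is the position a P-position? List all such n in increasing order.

0, 1, 7, 8

Build the Grundy sequence with g(k) = mex{g(k−s) : s ∈ {2, 3, 4, 5}, s ≤ k}:
g(0) = mex{} = 0
g(1) = mex{} = 0
g(2) = mex{0} = 1
g(3) = mex{0} = 1
g(4) = mex{0,1} = 2
g(5) = mex{0,1} = 2
g(6) = mex{0,1,2} = 3
g(7) = mex{1,2} = 0
g(8) = mex{1,2,3} = 0
The P-positions (g = 0) in 0..8 are 0, 1, 7, 8.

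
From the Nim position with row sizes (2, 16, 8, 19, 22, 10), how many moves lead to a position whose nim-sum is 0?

3

Compute the nim-sum pairwise:
2 ^ 16 = 18
18 ^ 8 = 26
26 ^ 19 = 9
9 ^ 22 = 31
31 ^ 10 = 21
The overall nim-sum is X = 21. A row of size p has a winning move iff p XOR X < p (reduce it to p XOR X).
  2: 2 XOR 21 = 23 ≥ 2 — no move.
  16: 16 XOR 21 = 5 < 16 — winning move (to 5).
  8: 8 XOR 21 = 29 ≥ 8 — no move.
  19: 19 XOR 21 = 6 < 19 — winning move (to 6).
  22: 22 XOR 21 = 3 < 22 — winning move (to 3).
  10: 10 XOR 21 = 31 ≥ 10 — no move.
That gives 3 winning moves.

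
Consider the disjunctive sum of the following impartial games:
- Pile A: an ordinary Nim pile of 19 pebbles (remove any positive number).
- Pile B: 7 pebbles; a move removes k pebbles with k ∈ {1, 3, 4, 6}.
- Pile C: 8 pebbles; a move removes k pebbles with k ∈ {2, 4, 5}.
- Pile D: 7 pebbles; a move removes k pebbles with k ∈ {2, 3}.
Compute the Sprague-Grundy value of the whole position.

Pile A is a plain Nim pile of size 19, so its Grundy value is 19.
For pile B, compute g(0), g(1), … with moves {1, 3, 4, 6}:
k:     0  1  2  3  4  5  6  7
g(k):  0  1  0  1  2  3  2  0
So g(7) = 0.
Grundy values for pile C (subtraction set {2, 4, 5}):
g(0) = mex{} = 0
g(1) = mex{} = 0
g(2) = mex{0} = 1
g(3) = mex{0} = 1
g(4) = mex{0,1} = 2
g(5) = mex{0,1} = 2
g(6) = mex{0,1,2} = 3
g(7) = mex{1,2} = 0
g(8) = mex{1,2,3} = 0
So g(8) = 0.
Build the Grundy sequence for pile D with g(k) = mex{g(k−s) : s ∈ {2, 3}, s ≤ k}:
k:     0  1  2  3  4  5  6  7
g(k):  0  0  1  1  2  0  0  1
So g(7) = 1.
The value of a disjunctive sum is the nim-sum of the parts.
Combined value = 19 XOR 0 XOR 0 XOR 1 = 18.

18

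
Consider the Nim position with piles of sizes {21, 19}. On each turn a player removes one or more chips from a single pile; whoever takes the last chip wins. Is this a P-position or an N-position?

N-position

Write each in binary and XOR column by column:
  10101  (21)
  10011  (19)
  -----
  00110  (6)
The nim-sum is 6 ≠ 0, so this is an N-position: the player to move can win.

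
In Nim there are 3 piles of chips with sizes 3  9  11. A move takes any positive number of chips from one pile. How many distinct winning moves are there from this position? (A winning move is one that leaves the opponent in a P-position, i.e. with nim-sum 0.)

3

Compute the nim-sum pairwise:
3 XOR 9 = 10
10 XOR 11 = 1
The overall nim-sum is X = 1. A pile of size p has a winning move iff p XOR X < p (reduce it to p XOR X).
  3: 3 XOR 1 = 2 < 3 — winning move (to 2).
  9: 9 XOR 1 = 8 < 9 — winning move (to 8).
  11: 11 XOR 1 = 10 < 11 — winning move (to 10).
That gives 3 winning moves.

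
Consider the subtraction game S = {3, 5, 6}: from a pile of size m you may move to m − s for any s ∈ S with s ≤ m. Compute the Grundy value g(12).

Compute g(0), g(1), … for moves {3, 5, 6}:
k:     0  1  2  3  4  5  6  7  8  9 10 11 12
g(k):  0  0  0  1  1  1  2  2  2  0  0  0  1
So g(12) = 1.

1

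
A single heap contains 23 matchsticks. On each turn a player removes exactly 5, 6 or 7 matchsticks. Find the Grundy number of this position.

2

Grundy values for subtraction set {5, 6, 7}:
k:     0  1  2  3  4  5  6  7  8  9 10 11 12 13 14 15 16 17 18 19 20 21 22 23
g(k):  0  0  0  0  0  1  1  1  1  1  2  2  0  0  0  0  0  1  1  1  1  1  2  2
So g(23) = 2.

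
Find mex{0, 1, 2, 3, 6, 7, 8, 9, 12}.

The values 0, 1, 2, 3 are all present; 4 is the first non-negative integer missing from the set.

4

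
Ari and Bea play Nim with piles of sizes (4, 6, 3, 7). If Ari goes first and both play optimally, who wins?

Nim-sum: 4 ⊕ 6 ⊕ 3 ⊕ 7 = 6.
The nim-sum is 6 ≠ 0, so this is an N-position: the player to move can win; Ari has a winning move.

Ari wins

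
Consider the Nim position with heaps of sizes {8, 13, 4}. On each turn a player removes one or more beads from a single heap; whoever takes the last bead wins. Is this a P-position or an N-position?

N-position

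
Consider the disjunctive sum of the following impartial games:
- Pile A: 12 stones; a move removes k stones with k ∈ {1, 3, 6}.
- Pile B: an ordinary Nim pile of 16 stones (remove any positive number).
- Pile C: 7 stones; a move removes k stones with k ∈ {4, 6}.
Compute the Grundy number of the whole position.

For pile A, compute g(0), g(1), … with moves {1, 3, 6}:
g(0) = mex{} = 0
g(1) = mex{0} = 1
g(2) = mex{1} = 0
g(3) = mex{0} = 1
g(4) = mex{1} = 0
g(5) = mex{0} = 1
g(6) = mex{0,1} = 2
g(7) = mex{0,1,2} = 3
g(8) = mex{0,1,3} = 2
g(9) = mex{1,2} = 0
g(10) = mex{0,3} = 1
g(11) = mex{1,2} = 0
g(12) = mex{0,2} = 1
So g(12) = 1.
Pile B is a plain Nim pile of size 16, so its Grundy value is 16.
Build the Grundy sequence for pile C with g(k) = mex{g(k−s) : s ∈ {4, 6}, s ≤ k}:
k:     0  1  2  3  4  5  6  7
g(k):  0  0  0  0  1  1  1  1
So g(7) = 1.
By the Sprague-Grundy theorem, the Grundy value of a sum of independent games is the XOR of the component values.
Combined value = 1 ⊕ 16 ⊕ 1 = 16.

16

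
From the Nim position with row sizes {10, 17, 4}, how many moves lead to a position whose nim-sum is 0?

Nim-sum: 10 ⊕ 17 ⊕ 4 = 31.
The overall nim-sum is X = 31. A row of size p has a winning move iff p XOR X < p (reduce it to p XOR X).
  10: 10 XOR 31 = 21 ≥ 10 — no move.
  17: 17 XOR 31 = 14 < 17 — winning move (to 14).
  4: 4 XOR 31 = 27 ≥ 4 — no move.
That gives 1 winning move.

1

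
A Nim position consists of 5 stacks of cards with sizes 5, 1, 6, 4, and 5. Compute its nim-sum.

3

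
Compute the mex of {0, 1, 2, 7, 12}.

The values 0, 1, 2 are all present; 3 is the first non-negative integer missing from the set.

3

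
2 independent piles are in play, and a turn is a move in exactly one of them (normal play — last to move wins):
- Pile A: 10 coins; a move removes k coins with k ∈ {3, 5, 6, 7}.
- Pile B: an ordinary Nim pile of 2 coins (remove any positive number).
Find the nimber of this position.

Build the Grundy sequence for pile A with g(k) = mex{g(k−s) : s ∈ {3, 5, 6, 7}, s ≤ k}:
k:     0  1  2  3  4  5  6  7  8  9 10
g(k):  0  0  0  1  1  1  2  2  2  3  0
So g(10) = 0.
Pile B is a plain Nim pile of size 2, so its Grundy value is 2.
By the Sprague-Grundy theorem, the Grundy value of a sum of independent games is the XOR of the component values.
Combined value = 0 XOR 2 = 2.

2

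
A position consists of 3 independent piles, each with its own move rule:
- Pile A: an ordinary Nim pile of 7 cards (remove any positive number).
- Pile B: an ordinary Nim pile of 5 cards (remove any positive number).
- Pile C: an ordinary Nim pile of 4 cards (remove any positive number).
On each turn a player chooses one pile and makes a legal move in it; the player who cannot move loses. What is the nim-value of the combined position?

6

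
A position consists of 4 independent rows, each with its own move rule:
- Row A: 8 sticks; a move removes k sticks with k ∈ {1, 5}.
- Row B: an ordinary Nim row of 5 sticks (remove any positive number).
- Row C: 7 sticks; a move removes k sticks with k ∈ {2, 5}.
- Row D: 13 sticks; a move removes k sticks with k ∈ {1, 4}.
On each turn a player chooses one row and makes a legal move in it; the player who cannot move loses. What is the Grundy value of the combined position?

4

For row A, compute g(0), g(1), … with moves {1, 5}:
g(0) = mex{} = 0
g(1) = mex{0} = 1
g(2) = mex{1} = 0
g(3) = mex{0} = 1
g(4) = mex{1} = 0
g(5) = mex{0} = 1
g(6) = mex{1} = 0
g(7) = mex{0} = 1
g(8) = mex{1} = 0
So g(8) = 0.
Row B is a plain Nim row of size 5, so its Grundy value is 5.
Build the Grundy sequence for row C with g(k) = mex{g(k−s) : s ∈ {2, 5}, s ≤ k}:
k:     0  1  2  3  4  5  6  7
g(k):  0  0  1  1  0  2  1  0
So g(7) = 0.
Build the Grundy sequence for row D with g(k) = mex{g(k−s) : s ∈ {1, 4}, s ≤ k}:
g(0) = mex{} = 0
g(1) = mex{0} = 1
g(2) = mex{1} = 0
g(3) = mex{0} = 1
g(4) = mex{0,1} = 2
g(5) = mex{1,2} = 0
g(6) = mex{0} = 1
g(7) = mex{1} = 0
g(8) = mex{0,2} = 1
g(9) = mex{0,1} = 2
g(10) = mex{1,2} = 0
g(11) = mex{0} = 1
g(12) = mex{1} = 0
g(13) = mex{0,2} = 1
So g(13) = 1.
By the Sprague-Grundy theorem, the Grundy value of a sum of independent games is the XOR of the component values.
Combined value = 0 XOR 5 XOR 0 XOR 1 = 4.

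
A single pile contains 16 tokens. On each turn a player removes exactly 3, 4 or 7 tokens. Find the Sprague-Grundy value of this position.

2

Grundy values for subtraction set {3, 4, 7}:
k:     0  1  2  3  4  5  6  7  8  9 10 11 12 13 14 15 16
g(k):  0  0  0  1  1  1  2  2  2  3  0  0  0  1  1  1  2
So g(16) = 2.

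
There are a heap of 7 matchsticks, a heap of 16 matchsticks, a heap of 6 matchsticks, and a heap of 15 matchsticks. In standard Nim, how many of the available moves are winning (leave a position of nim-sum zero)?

1

Nim-sum: 7 ^ 16 ^ 6 ^ 15 = 30.
The overall nim-sum is X = 30. A heap of size p has a winning move iff p XOR X < p (reduce it to p XOR X).
  7: 7 XOR 30 = 25 ≥ 7 — no move.
  16: 16 XOR 30 = 14 < 16 — winning move (to 14).
  6: 6 XOR 30 = 24 ≥ 6 — no move.
  15: 15 XOR 30 = 17 ≥ 15 — no move.
That gives 1 winning move.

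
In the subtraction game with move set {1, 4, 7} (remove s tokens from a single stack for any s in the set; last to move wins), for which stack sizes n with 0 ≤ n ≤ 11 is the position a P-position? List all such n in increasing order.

Build the Grundy sequence with g(k) = mex{g(k−s) : s ∈ {1, 4, 7}, s ≤ k}:
k:     0  1  2  3  4  5  6  7  8  9 10 11
g(k):  0  1  0  1  2  0  1  2  0  1  0  1
The P-positions (g = 0) in 0..11 are 0, 2, 5, 8, 10.

0, 2, 5, 8, 10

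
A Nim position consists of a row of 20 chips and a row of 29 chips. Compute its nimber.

Compute the nim-sum pairwise:
20 ⊕ 29 = 9

9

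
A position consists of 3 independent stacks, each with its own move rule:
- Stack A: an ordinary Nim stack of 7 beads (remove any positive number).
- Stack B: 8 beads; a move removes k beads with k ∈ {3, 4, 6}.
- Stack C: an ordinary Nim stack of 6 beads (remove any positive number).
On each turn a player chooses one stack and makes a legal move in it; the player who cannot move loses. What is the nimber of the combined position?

3

Stack A is a plain Nim stack of size 7, so its Grundy value is 7.
Grundy values for stack B (subtraction set {3, 4, 6}):
k:     0  1  2  3  4  5  6  7  8
g(k):  0  0  0  1  1  1  2  2  2
So g(8) = 2.
Stack C is a plain Nim stack of size 6, so its Grundy value is 6.
By the Sprague-Grundy theorem, the Grundy value of a sum of independent games is the XOR of the component values.
Combined value = 7 ⊕ 2 ⊕ 6 = 3.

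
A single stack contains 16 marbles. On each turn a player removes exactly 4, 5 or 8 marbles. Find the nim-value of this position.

Grundy values for subtraction set {4, 5, 8}:
k:     0  1  2  3  4  5  6  7  8  9 10 11 12 13 14 15 16
g(k):  0  0  0  0  1  1  1  1  2  2  2  2  0  0  0  0  1
So g(16) = 1.

1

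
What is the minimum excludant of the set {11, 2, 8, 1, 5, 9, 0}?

The values 0, 1, 2 are all present; 3 is the first non-negative integer missing from the set.

3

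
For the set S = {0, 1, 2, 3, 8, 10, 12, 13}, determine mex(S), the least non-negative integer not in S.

The values 0, 1, 2, 3 are all present; 4 is the first non-negative integer missing from the set.

4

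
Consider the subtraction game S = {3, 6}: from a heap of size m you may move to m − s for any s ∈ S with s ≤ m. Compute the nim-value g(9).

0

Build the Grundy sequence with g(k) = mex{g(k−s) : s ∈ {3, 6}, s ≤ k}:
g(0) = mex{} = 0
g(1) = mex{} = 0
g(2) = mex{} = 0
g(3) = mex{0} = 1
g(4) = mex{0} = 1
g(5) = mex{0} = 1
g(6) = mex{0,1} = 2
g(7) = mex{0,1} = 2
g(8) = mex{0,1} = 2
g(9) = mex{1,2} = 0
So g(9) = 0.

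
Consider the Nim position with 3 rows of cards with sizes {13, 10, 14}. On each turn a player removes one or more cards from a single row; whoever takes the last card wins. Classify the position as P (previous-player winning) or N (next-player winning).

Nim-sum: 13 ⊕ 10 ⊕ 14 = 9.
The nim-sum is 9 ≠ 0, so this is an N-position: the player to move can win.

N-position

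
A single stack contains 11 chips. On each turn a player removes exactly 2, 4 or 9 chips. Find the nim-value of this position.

Build the Grundy sequence with g(k) = mex{g(k−s) : s ∈ {2, 4, 9}, s ≤ k}:
k:     0  1  2  3  4  5  6  7  8  9 10 11
g(k):  0  0  1  1  2  2  0  0  1  1  2  2
So g(11) = 2.

2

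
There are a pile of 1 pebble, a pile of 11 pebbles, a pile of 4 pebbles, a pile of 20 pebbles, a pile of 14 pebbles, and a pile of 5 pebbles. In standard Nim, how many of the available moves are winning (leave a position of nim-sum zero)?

1

Write each in binary and XOR column by column:
  00001  (1)
  01011  (11)
  00100  (4)
  10100  (20)
  01110  (14)
  00101  (5)
  -----
  10001  (17)
The overall nim-sum is X = 17. A pile of size p has a winning move iff p XOR X < p (reduce it to p XOR X).
  1: 1 XOR 17 = 16 ≥ 1 — no move.
  11: 11 XOR 17 = 26 ≥ 11 — no move.
  4: 4 XOR 17 = 21 ≥ 4 — no move.
  20: 20 XOR 17 = 5 < 20 — winning move (to 5).
  14: 14 XOR 17 = 31 ≥ 14 — no move.
  5: 5 XOR 17 = 20 ≥ 5 — no move.
That gives 1 winning move.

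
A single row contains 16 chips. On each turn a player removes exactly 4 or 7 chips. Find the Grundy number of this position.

Build the Grundy sequence with g(k) = mex{g(k−s) : s ∈ {4, 7}, s ≤ k}:
k:     0  1  2  3  4  5  6  7  8  9 10 11 12 13 14 15 16
g(k):  0  0  0  0  1  1  1  1  2  2  2  0  0  0  0  1  1
So g(16) = 1.

1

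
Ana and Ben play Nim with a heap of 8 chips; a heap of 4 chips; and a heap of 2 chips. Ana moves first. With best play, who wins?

Ana wins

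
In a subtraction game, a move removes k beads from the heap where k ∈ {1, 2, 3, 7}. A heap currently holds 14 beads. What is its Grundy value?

2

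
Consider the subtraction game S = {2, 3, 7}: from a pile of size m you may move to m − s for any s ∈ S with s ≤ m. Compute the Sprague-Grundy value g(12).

1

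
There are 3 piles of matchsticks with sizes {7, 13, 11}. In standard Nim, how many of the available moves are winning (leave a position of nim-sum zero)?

Nim-sum: 7 ⊕ 13 ⊕ 11 = 1.
The overall nim-sum is X = 1. A pile of size p has a winning move iff p XOR X < p (reduce it to p XOR X).
  7: 7 XOR 1 = 6 < 7 — winning move (to 6).
  13: 13 XOR 1 = 12 < 13 — winning move (to 12).
  11: 11 XOR 1 = 10 < 11 — winning move (to 10).
That gives 3 winning moves.

3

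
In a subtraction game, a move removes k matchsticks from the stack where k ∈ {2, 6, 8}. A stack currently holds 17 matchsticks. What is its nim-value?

1

Build the Grundy sequence with g(k) = mex{g(k−s) : s ∈ {2, 6, 8}, s ≤ k}:
k:     0  1  2  3  4  5  6  7  8  9 10 11 12 13 14 15 16 17
g(k):  0  0  1  1  0  0  1  1  2  2  3  3  2  2  0  0  1  1
So g(17) = 1.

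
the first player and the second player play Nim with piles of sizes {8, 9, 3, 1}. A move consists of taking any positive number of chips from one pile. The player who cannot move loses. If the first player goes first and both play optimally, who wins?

Write each in binary and XOR column by column:
  1000  (8)
  1001  (9)
  0011  (3)
  0001  (1)
  ----
  0011  (3)
The nim-sum is 3 ≠ 0, so this is an N-position: the player to move can win; the first player has a winning move.

the first player wins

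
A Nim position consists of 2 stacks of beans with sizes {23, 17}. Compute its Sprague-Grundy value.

6

Compute the nim-sum pairwise:
23 ^ 17 = 6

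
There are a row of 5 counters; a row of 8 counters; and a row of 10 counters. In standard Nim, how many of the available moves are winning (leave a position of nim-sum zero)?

1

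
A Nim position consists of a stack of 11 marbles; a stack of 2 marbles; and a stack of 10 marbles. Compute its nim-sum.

Nim-sum: 11 XOR 2 XOR 10 = 3.

3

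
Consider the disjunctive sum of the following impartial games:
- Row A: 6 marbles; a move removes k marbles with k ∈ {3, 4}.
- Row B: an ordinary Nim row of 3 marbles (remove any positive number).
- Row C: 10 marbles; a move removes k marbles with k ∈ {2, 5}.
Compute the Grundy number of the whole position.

0

For row A, compute g(0), g(1), … with moves {3, 4}:
k:     0  1  2  3  4  5  6
g(k):  0  0  0  1  1  1  2
So g(6) = 2.
Row B is a plain Nim row of size 3, so its Grundy value is 3.
Build the Grundy sequence for row C with g(k) = mex{g(k−s) : s ∈ {2, 5}, s ≤ k}:
k:     0  1  2  3  4  5  6  7  8  9 10
g(k):  0  0  1  1  0  2  1  0  0  1  1
So g(10) = 1.
By the Sprague-Grundy theorem, the Grundy value of a sum of independent games is the XOR of the component values.
Combined value = 2 ⊕ 3 ⊕ 1 = 0.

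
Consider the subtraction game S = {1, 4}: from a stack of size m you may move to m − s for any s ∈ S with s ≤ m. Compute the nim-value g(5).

Grundy values for subtraction set {1, 4}:
k:     0  1  2  3  4  5
g(k):  0  1  0  1  2  0
So g(5) = 0.

0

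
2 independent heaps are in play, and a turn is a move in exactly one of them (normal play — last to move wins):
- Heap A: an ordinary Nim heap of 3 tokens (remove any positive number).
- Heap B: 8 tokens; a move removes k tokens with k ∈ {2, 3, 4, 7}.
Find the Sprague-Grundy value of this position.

Heap A is a plain Nim heap of size 3, so its Grundy value is 3.
Build the Grundy sequence for heap B with g(k) = mex{g(k−s) : s ∈ {2, 3, 4, 7}, s ≤ k}:
k:     0  1  2  3  4  5  6  7  8
g(k):  0  0  1  1  2  2  0  3  1
So g(8) = 1.
By the Sprague-Grundy theorem, the Grundy value of a sum of independent games is the XOR of the component values.
Combined value = 3 XOR 1 = 2.

2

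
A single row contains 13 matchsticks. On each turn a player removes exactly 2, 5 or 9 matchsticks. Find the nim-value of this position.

1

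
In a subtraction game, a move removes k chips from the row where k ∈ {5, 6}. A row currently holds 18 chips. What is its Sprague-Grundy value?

1

Grundy values for subtraction set {5, 6}:
k:     0  1  2  3  4  5  6  7  8  9 10 11 12 13 14 15 16 17 18
g(k):  0  0  0  0  0  1  1  1  1  1  2  0  0  0  0  0  1  1  1
So g(18) = 1.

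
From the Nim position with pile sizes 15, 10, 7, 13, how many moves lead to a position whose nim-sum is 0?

3

Bitwise XOR of the heap sizes:
  1111  (15)
  1010  (10)
  0111  (7)
  1101  (13)
  ----
  1111  (15)
The overall nim-sum is X = 15. A pile of size p has a winning move iff p XOR X < p (reduce it to p XOR X).
  15: 15 XOR 15 = 0 < 15 — winning move (to 0).
  10: 10 XOR 15 = 5 < 10 — winning move (to 5).
  7: 7 XOR 15 = 8 ≥ 7 — no move.
  13: 13 XOR 15 = 2 < 13 — winning move (to 2).
That gives 3 winning moves.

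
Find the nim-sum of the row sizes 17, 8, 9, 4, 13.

Compute the nim-sum pairwise:
17 ⊕ 8 = 25
25 ⊕ 9 = 16
16 ⊕ 4 = 20
20 ⊕ 13 = 25

25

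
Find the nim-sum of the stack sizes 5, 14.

11

Nim-sum: 5 ^ 14 = 11.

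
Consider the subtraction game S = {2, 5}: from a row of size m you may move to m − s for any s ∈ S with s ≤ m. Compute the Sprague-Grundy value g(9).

1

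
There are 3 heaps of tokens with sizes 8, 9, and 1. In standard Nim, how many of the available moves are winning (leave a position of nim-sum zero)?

0

Compute the nim-sum pairwise:
8 ⊕ 9 = 1
1 ⊕ 1 = 0
The nim-sum is already 0, so every move leaves a nonzero nim-sum — there are no winning moves.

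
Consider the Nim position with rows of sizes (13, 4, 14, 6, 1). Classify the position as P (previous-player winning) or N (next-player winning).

In binary:
  1101  (13)
  0100  (4)
  1110  (14)
  0110  (6)
  0001  (1)
  ----
  0000  (0)
The nim-sum is 0, so this is a P-position: the player to move is in a losing position under optimal play.

P-position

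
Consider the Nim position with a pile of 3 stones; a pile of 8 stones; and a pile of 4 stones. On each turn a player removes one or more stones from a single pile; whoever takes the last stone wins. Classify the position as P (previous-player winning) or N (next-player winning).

Nim-sum: 3 ⊕ 8 ⊕ 4 = 15.
The nim-sum is 15 ≠ 0, so this is an N-position: the player to move can win.

N-position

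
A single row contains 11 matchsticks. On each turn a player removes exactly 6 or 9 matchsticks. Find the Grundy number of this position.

Grundy values for subtraction set {6, 9}:
g(0) = mex{} = 0
g(1) = mex{} = 0
g(2) = mex{} = 0
g(3) = mex{} = 0
g(4) = mex{} = 0
g(5) = mex{} = 0
g(6) = mex{0} = 1
g(7) = mex{0} = 1
g(8) = mex{0} = 1
g(9) = mex{0} = 1
g(10) = mex{0} = 1
g(11) = mex{0} = 1
So g(11) = 1.

1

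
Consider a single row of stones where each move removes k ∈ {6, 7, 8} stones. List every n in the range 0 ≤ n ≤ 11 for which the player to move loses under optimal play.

Compute g(0), g(1), … for moves {6, 7, 8}:
g(0) = mex{} = 0
g(1) = mex{} = 0
g(2) = mex{} = 0
g(3) = mex{} = 0
g(4) = mex{} = 0
g(5) = mex{} = 0
g(6) = mex{0} = 1
g(7) = mex{0} = 1
g(8) = mex{0} = 1
g(9) = mex{0} = 1
g(10) = mex{0} = 1
g(11) = mex{0} = 1
The P-positions (g = 0) in 0..11 are 0, 1, 2, 3, 4, 5.

0, 1, 2, 3, 4, 5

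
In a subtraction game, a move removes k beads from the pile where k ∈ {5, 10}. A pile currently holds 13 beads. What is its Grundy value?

Compute g(0), g(1), … for moves {5, 10}:
k:     0  1  2  3  4  5  6  7  8  9 10 11 12 13
g(k):  0  0  0  0  0  1  1  1  1  1  2  2  2  2
So g(13) = 2.

2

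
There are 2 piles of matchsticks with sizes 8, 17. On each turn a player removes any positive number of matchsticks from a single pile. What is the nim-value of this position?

Bitwise XOR of the heap sizes:
  01000  (8)
  10001  (17)
  -----
  11001  (25)

25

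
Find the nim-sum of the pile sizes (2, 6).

4

Nim-sum: 2 ^ 6 = 4.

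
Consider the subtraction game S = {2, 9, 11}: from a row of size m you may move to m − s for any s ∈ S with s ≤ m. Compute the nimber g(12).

2

Grundy values for subtraction set {2, 9, 11}:
k:     0  1  2  3  4  5  6  7  8  9 10 11 12
g(k):  0  0  1  1  0  0  1  1  0  2  1  3  2
So g(12) = 2.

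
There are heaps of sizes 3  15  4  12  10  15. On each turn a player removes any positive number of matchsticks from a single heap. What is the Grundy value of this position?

Bitwise XOR of the heap sizes:
  0011  (3)
  1111  (15)
  0100  (4)
  1100  (12)
  1010  (10)
  1111  (15)
  ----
  0001  (1)

1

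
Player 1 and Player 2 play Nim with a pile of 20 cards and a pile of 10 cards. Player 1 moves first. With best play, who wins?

Player 1 wins

Compute the nim-sum pairwise:
20 ^ 10 = 30
The nim-sum is 30 ≠ 0, so this is an N-position: the player to move can win; Player 1 has a winning move.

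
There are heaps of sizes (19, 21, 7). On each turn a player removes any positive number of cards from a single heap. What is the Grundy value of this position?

1

In binary:
  10011  (19)
  10101  (21)
  00111  (7)
  -----
  00001  (1)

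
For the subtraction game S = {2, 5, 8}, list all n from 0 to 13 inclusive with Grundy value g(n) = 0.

0, 1, 4, 7, 10, 11

Build the Grundy sequence with g(k) = mex{g(k−s) : s ∈ {2, 5, 8}, s ≤ k}:
g(0) = mex{} = 0
g(1) = mex{} = 0
g(2) = mex{0} = 1
g(3) = mex{0} = 1
g(4) = mex{1} = 0
g(5) = mex{0,1} = 2
g(6) = mex{0} = 1
g(7) = mex{1,2} = 0
g(8) = mex{0,1} = 2
g(9) = mex{0} = 1
g(10) = mex{1,2} = 0
g(11) = mex{1} = 0
g(12) = mex{0} = 1
g(13) = mex{0,2} = 1
The P-positions (g = 0) in 0..13 are 0, 1, 4, 7, 10, 11.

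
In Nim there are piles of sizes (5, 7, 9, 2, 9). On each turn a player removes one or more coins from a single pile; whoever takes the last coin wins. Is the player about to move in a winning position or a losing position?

Losing position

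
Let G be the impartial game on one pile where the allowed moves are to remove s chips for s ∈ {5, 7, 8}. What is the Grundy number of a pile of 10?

Build the Grundy sequence with g(k) = mex{g(k−s) : s ∈ {5, 7, 8}, s ≤ k}:
g(0) = mex{} = 0
g(1) = mex{} = 0
g(2) = mex{} = 0
g(3) = mex{} = 0
g(4) = mex{} = 0
g(5) = mex{0} = 1
g(6) = mex{0} = 1
g(7) = mex{0} = 1
g(8) = mex{0} = 1
g(9) = mex{0} = 1
g(10) = mex{0,1} = 2
So g(10) = 2.

2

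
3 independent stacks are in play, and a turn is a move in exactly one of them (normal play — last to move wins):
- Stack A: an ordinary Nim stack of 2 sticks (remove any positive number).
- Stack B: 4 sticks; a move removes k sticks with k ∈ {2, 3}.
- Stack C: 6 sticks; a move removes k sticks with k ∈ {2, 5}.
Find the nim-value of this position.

1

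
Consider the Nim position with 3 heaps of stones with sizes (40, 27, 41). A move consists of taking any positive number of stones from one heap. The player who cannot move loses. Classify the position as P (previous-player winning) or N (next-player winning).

Compute the nim-sum pairwise:
40 ⊕ 27 = 51
51 ⊕ 41 = 26
The nim-sum is 26 ≠ 0, so this is an N-position: the player to move can win.

N-position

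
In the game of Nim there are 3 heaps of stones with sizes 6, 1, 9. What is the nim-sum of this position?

14

Compute the nim-sum pairwise:
6 XOR 1 = 7
7 XOR 9 = 14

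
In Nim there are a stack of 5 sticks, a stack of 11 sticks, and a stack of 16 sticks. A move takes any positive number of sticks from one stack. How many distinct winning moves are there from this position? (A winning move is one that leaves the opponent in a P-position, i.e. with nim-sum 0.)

Compute the nim-sum pairwise:
5 ⊕ 11 = 14
14 ⊕ 16 = 30
The overall nim-sum is X = 30. A stack of size p has a winning move iff p XOR X < p (reduce it to p XOR X).
  5: 5 XOR 30 = 27 ≥ 5 — no move.
  11: 11 XOR 30 = 21 ≥ 11 — no move.
  16: 16 XOR 30 = 14 < 16 — winning move (to 14).
That gives 1 winning move.

1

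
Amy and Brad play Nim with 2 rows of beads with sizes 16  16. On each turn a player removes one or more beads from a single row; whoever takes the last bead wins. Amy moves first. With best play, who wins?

Brad wins

Nim-sum: 16 XOR 16 = 0.
The nim-sum is 0, so this is a P-position: the player to move is in a losing position under optimal play; Amy is about to move from it and so loses — Brad wins.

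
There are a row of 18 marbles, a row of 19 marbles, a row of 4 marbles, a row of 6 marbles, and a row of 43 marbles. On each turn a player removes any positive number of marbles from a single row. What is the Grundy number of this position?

Bitwise XOR of the heap sizes:
  010010  (18)
  010011  (19)
  000100  (4)
  000110  (6)
  101011  (43)
  ------
  101000  (40)

40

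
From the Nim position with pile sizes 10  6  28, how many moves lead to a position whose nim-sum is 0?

In binary:
  01010  (10)
  00110  (6)
  11100  (28)
  -----
  10000  (16)
The overall nim-sum is X = 16. A pile of size p has a winning move iff p XOR X < p (reduce it to p XOR X).
  10: 10 XOR 16 = 26 ≥ 10 — no move.
  6: 6 XOR 16 = 22 ≥ 6 — no move.
  28: 28 XOR 16 = 12 < 28 — winning move (to 12).
That gives 1 winning move.

1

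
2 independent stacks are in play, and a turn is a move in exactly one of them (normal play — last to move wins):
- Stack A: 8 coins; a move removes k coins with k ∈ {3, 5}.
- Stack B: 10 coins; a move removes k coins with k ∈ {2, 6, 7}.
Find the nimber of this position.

Build the Grundy sequence for stack A with g(k) = mex{g(k−s) : s ∈ {3, 5}, s ≤ k}:
k:     0  1  2  3  4  5  6  7  8
g(k):  0  0  0  1  1  1  2  2  0
So g(8) = 0.
Grundy values for stack B (subtraction set {2, 6, 7}):
k:     0  1  2  3  4  5  6  7  8  9 10
g(k):  0  0  1  1  0  0  1  1  2  0  3
So g(10) = 3.
By the Sprague-Grundy theorem, the Grundy value of a sum of independent games is the XOR of the component values.
Combined value = 0 ⊕ 3 = 3.

3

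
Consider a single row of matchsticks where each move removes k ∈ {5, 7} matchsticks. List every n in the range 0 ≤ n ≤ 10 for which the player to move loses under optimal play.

0, 1, 2, 3, 4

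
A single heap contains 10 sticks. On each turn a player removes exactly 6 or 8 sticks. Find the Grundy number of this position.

1

Compute g(0), g(1), … for moves {6, 8}:
k:     0  1  2  3  4  5  6  7  8  9 10
g(k):  0  0  0  0  0  0  1  1  1  1  1
So g(10) = 1.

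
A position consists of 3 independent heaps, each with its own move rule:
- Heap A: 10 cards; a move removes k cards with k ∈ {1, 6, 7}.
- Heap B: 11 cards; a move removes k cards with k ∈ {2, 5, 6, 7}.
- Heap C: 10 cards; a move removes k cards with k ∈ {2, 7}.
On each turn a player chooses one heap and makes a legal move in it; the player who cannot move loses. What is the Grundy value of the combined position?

1

Grundy values for heap A (subtraction set {1, 6, 7}):
g(0) = mex{} = 0
g(1) = mex{0} = 1
g(2) = mex{1} = 0
g(3) = mex{0} = 1
g(4) = mex{1} = 0
g(5) = mex{0} = 1
g(6) = mex{0,1} = 2
g(7) = mex{0,1,2} = 3
g(8) = mex{0,1,3} = 2
g(9) = mex{0,1,2} = 3
g(10) = mex{0,1,3} = 2
So g(10) = 2.
For heap B, compute g(0), g(1), … with moves {2, 5, 6, 7}:
k:     0  1  2  3  4  5  6  7  8  9 10 11
g(k):  0  0  1  1  0  2  1  3  2  2  3  3
So g(11) = 3.
For heap C, compute g(0), g(1), … with moves {2, 7}:
k:     0  1  2  3  4  5  6  7  8  9 10
g(k):  0  0  1  1  0  0  1  1  2  0  0
So g(10) = 0.
The value of a disjunctive sum is the nim-sum of the parts.
Combined value = 2 ⊕ 3 ⊕ 0 = 1.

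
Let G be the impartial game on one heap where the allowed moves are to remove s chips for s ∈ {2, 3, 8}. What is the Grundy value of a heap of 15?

0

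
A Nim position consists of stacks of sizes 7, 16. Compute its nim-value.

23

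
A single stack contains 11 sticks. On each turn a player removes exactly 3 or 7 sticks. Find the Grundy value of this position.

Grundy values for subtraction set {3, 7}:
k:     0  1  2  3  4  5  6  7  8  9 10 11
g(k):  0  0  0  1  1  1  0  2  2  1  0  0
So g(11) = 0.

0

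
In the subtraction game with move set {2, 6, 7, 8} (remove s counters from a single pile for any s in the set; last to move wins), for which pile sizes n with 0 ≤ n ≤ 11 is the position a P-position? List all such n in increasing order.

0, 1, 4, 5

Compute g(0), g(1), … for moves {2, 6, 7, 8}:
g(0) = mex{} = 0
g(1) = mex{} = 0
g(2) = mex{0} = 1
g(3) = mex{0} = 1
g(4) = mex{1} = 0
g(5) = mex{1} = 0
g(6) = mex{0} = 1
g(7) = mex{0} = 1
g(8) = mex{0,1} = 2
g(9) = mex{0,1} = 2
g(10) = mex{0,1,2} = 3
g(11) = mex{0,1,2} = 3
The P-positions (g = 0) in 0..11 are 0, 1, 4, 5.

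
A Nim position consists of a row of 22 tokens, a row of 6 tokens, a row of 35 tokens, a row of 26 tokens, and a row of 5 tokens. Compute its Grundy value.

44

Nim-sum: 22 ^ 6 ^ 35 ^ 26 ^ 5 = 44.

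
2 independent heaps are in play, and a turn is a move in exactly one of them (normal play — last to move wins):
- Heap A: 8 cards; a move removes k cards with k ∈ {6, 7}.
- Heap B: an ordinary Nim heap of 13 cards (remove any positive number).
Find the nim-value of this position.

12

Build the Grundy sequence for heap A with g(k) = mex{g(k−s) : s ∈ {6, 7}, s ≤ k}:
k:     0  1  2  3  4  5  6  7  8
g(k):  0  0  0  0  0  0  1  1  1
So g(8) = 1.
Heap B is a plain Nim heap of size 13, so its Grundy value is 13.
The value of a disjunctive sum is the nim-sum of the parts.
Combined value = 1 XOR 13 = 12.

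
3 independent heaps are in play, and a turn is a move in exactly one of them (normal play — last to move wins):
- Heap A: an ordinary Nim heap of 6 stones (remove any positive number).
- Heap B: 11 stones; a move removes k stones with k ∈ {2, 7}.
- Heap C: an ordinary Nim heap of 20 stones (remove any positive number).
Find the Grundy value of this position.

19

Heap A is a plain Nim heap of size 6, so its Grundy value is 6.
Grundy values for heap B (subtraction set {2, 7}):
k:     0  1  2  3  4  5  6  7  8  9 10 11
g(k):  0  0  1  1  0  0  1  1  2  0  0  1
So g(11) = 1.
Heap C is a plain Nim heap of size 20, so its Grundy value is 20.
The value of a disjunctive sum is the nim-sum of the parts.
Combined value = 6 ⊕ 1 ⊕ 20 = 19.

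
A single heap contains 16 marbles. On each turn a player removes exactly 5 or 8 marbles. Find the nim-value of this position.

0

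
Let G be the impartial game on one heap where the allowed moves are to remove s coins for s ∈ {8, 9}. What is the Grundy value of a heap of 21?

0

Build the Grundy sequence with g(k) = mex{g(k−s) : s ∈ {8, 9}, s ≤ k}:
k:     0  1  2  3  4  5  6  7  8  9 10 11 12 13 14 15 16 17 18 19 20 21
g(k):  0  0  0  0  0  0  0  0  1  1  1  1  1  1  1  1  2  0  0  0  0  0
So g(21) = 0.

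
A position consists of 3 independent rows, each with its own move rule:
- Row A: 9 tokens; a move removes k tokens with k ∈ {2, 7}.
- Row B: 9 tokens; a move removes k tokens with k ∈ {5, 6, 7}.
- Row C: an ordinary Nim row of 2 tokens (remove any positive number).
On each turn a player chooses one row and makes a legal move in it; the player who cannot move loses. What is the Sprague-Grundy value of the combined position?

3

Build the Grundy sequence for row A with g(k) = mex{g(k−s) : s ∈ {2, 7}, s ≤ k}:
g(0) = mex{} = 0
g(1) = mex{} = 0
g(2) = mex{0} = 1
g(3) = mex{0} = 1
g(4) = mex{1} = 0
g(5) = mex{1} = 0
g(6) = mex{0} = 1
g(7) = mex{0} = 1
g(8) = mex{0,1} = 2
g(9) = mex{1} = 0
So g(9) = 0.
For row B, compute g(0), g(1), … with moves {5, 6, 7}:
k:     0  1  2  3  4  5  6  7  8  9
g(k):  0  0  0  0  0  1  1  1  1  1
So g(9) = 1.
Row C is a plain Nim row of size 2, so its Grundy value is 2.
By the Sprague-Grundy theorem, the Grundy value of a sum of independent games is the XOR of the component values.
Combined value = 0 XOR 1 XOR 2 = 3.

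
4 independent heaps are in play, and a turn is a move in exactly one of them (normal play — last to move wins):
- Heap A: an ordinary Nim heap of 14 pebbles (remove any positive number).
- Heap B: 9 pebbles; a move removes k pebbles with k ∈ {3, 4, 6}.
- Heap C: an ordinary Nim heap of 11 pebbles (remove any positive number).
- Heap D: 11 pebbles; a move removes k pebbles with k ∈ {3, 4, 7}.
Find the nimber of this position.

5

Heap A is a plain Nim heap of size 14, so its Grundy value is 14.
Grundy values for heap B (subtraction set {3, 4, 6}):
k:     0  1  2  3  4  5  6  7  8  9
g(k):  0  0  0  1  1  1  2  2  2  0
So g(9) = 0.
Heap C is a plain Nim heap of size 11, so its Grundy value is 11.
For heap D, compute g(0), g(1), … with moves {3, 4, 7}:
g(0) = mex{} = 0
g(1) = mex{} = 0
g(2) = mex{} = 0
g(3) = mex{0} = 1
g(4) = mex{0} = 1
g(5) = mex{0} = 1
g(6) = mex{0,1} = 2
g(7) = mex{0,1} = 2
g(8) = mex{0,1} = 2
g(9) = mex{0,1,2} = 3
g(10) = mex{1,2} = 0
g(11) = mex{1,2} = 0
So g(11) = 0.
By the Sprague-Grundy theorem, the Grundy value of a sum of independent games is the XOR of the component values.
Combined value = 14 ⊕ 0 ⊕ 11 ⊕ 0 = 5.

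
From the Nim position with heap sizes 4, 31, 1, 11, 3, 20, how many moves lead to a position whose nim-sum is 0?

3

Write each in binary and XOR column by column:
  00100  (4)
  11111  (31)
  00001  (1)
  01011  (11)
  00011  (3)
  10100  (20)
  -----
  00110  (6)
The overall nim-sum is X = 6. A heap of size p has a winning move iff p XOR X < p (reduce it to p XOR X).
  4: 4 XOR 6 = 2 < 4 — winning move (to 2).
  31: 31 XOR 6 = 25 < 31 — winning move (to 25).
  1: 1 XOR 6 = 7 ≥ 1 — no move.
  11: 11 XOR 6 = 13 ≥ 11 — no move.
  3: 3 XOR 6 = 5 ≥ 3 — no move.
  20: 20 XOR 6 = 18 < 20 — winning move (to 18).
That gives 3 winning moves.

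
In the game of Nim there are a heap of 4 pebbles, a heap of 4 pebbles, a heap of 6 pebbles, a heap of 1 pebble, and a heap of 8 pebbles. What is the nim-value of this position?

Compute the nim-sum pairwise:
4 XOR 4 = 0
0 XOR 6 = 6
6 XOR 1 = 7
7 XOR 8 = 15

15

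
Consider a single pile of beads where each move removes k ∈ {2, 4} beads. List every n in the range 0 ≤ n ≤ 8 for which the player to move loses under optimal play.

Build the Grundy sequence with g(k) = mex{g(k−s) : s ∈ {2, 4}, s ≤ k}:
k:     0  1  2  3  4  5  6  7  8
g(k):  0  0  1  1  2  2  0  0  1
The P-positions (g = 0) in 0..8 are 0, 1, 6, 7.

0, 1, 6, 7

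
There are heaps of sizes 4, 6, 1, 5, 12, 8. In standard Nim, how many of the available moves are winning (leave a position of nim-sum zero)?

Nim-sum: 4 XOR 6 XOR 1 XOR 5 XOR 12 XOR 8 = 2.
The overall nim-sum is X = 2. A heap of size p has a winning move iff p XOR X < p (reduce it to p XOR X).
  4: 4 XOR 2 = 6 ≥ 4 — no move.
  6: 6 XOR 2 = 4 < 6 — winning move (to 4).
  1: 1 XOR 2 = 3 ≥ 1 — no move.
  5: 5 XOR 2 = 7 ≥ 5 — no move.
  12: 12 XOR 2 = 14 ≥ 12 — no move.
  8: 8 XOR 2 = 10 ≥ 8 — no move.
That gives 1 winning move.

1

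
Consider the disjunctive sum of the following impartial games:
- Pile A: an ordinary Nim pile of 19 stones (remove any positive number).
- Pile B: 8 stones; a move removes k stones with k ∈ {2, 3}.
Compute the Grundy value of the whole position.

Pile A is a plain Nim pile of size 19, so its Grundy value is 19.
For pile B, compute g(0), g(1), … with moves {2, 3}:
g(0) = mex{} = 0
g(1) = mex{} = 0
g(2) = mex{0} = 1
g(3) = mex{0} = 1
g(4) = mex{0,1} = 2
g(5) = mex{1} = 0
g(6) = mex{1,2} = 0
g(7) = mex{0,2} = 1
g(8) = mex{0} = 1
So g(8) = 1.
By the Sprague-Grundy theorem, the Grundy value of a sum of independent games is the XOR of the component values.
Combined value = 19 ⊕ 1 = 18.

18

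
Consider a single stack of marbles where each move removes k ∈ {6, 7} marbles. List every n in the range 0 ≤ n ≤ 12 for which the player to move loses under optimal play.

0, 1, 2, 3, 4, 5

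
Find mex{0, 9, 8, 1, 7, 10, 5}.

The values 0, 1 are all present; 2 is the first non-negative integer missing from the set.

2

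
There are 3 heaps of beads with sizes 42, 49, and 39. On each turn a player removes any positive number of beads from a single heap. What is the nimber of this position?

60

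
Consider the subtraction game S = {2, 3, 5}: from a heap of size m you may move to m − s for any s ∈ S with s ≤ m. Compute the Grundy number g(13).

3

Grundy values for subtraction set {2, 3, 5}:
g(0) = mex{} = 0
g(1) = mex{} = 0
g(2) = mex{0} = 1
g(3) = mex{0} = 1
g(4) = mex{0,1} = 2
g(5) = mex{0,1} = 2
g(6) = mex{0,1,2} = 3
g(7) = mex{1,2} = 0
g(8) = mex{1,2,3} = 0
g(9) = mex{0,2,3} = 1
g(10) = mex{0,2} = 1
g(11) = mex{0,1,3} = 2
g(12) = mex{0,1} = 2
g(13) = mex{0,1,2} = 3
So g(13) = 3.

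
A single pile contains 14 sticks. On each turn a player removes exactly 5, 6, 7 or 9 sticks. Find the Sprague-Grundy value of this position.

0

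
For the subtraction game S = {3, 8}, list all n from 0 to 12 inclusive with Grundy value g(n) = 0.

0, 1, 2, 6, 7, 11, 12

Grundy values for subtraction set {3, 8}:
g(0) = mex{} = 0
g(1) = mex{} = 0
g(2) = mex{} = 0
g(3) = mex{0} = 1
g(4) = mex{0} = 1
g(5) = mex{0} = 1
g(6) = mex{1} = 0
g(7) = mex{1} = 0
g(8) = mex{0,1} = 2
g(9) = mex{0} = 1
g(10) = mex{0} = 1
g(11) = mex{1,2} = 0
g(12) = mex{1} = 0
The P-positions (g = 0) in 0..12 are 0, 1, 2, 6, 7, 11, 12.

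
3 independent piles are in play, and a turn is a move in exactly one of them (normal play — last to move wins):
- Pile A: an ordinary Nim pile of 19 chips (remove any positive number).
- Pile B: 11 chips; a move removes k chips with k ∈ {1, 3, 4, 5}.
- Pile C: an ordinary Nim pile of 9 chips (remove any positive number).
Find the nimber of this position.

Pile A is a plain Nim pile of size 19, so its Grundy value is 19.
Build the Grundy sequence for pile B with g(k) = mex{g(k−s) : s ∈ {1, 3, 4, 5}, s ≤ k}:
g(0) = mex{} = 0
g(1) = mex{0} = 1
g(2) = mex{1} = 0
g(3) = mex{0} = 1
g(4) = mex{0,1} = 2
g(5) = mex{0,1,2} = 3
g(6) = mex{0,1,3} = 2
g(7) = mex{0,1,2} = 3
g(8) = mex{1,2,3} = 0
g(9) = mex{0,2,3} = 1
g(10) = mex{1,2,3} = 0
g(11) = mex{0,2,3} = 1
So g(11) = 1.
Pile C is a plain Nim pile of size 9, so its Grundy value is 9.
The value of a disjunctive sum is the nim-sum of the parts.
Combined value = 19 XOR 1 XOR 9 = 27.

27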